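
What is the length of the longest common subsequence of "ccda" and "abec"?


LCS of "ccda" and "abec"
DP table:
           a    b    e    c
      0    0    0    0    0
  c   0    0    0    0    1
  c   0    0    0    0    1
  d   0    0    0    0    1
  a   0    1    1    1    1
LCS length = dp[4][4] = 1

1


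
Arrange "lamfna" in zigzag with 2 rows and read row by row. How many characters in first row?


Zigzag "lamfna" into 2 rows:
Placing characters:
  'l' => row 0
  'a' => row 1
  'm' => row 0
  'f' => row 1
  'n' => row 0
  'a' => row 1
Rows:
  Row 0: "lmn"
  Row 1: "afa"
First row length: 3

3


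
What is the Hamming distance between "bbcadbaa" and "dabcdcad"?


Comparing "bbcadbaa" and "dabcdcad" position by position:
  Position 0: 'b' vs 'd' => differ
  Position 1: 'b' vs 'a' => differ
  Position 2: 'c' vs 'b' => differ
  Position 3: 'a' vs 'c' => differ
  Position 4: 'd' vs 'd' => same
  Position 5: 'b' vs 'c' => differ
  Position 6: 'a' vs 'a' => same
  Position 7: 'a' vs 'd' => differ
Total differences (Hamming distance): 6

6


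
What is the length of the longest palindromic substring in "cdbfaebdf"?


Input: "cdbfaebdf"
Checking substrings for palindromes:
  No multi-char palindromic substrings found
Longest palindromic substring: "c" with length 1

1


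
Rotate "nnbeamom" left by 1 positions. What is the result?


Input: "nnbeamom", rotate left by 1
First 1 characters: "n"
Remaining characters: "nbeamom"
Concatenate remaining + first: "nbeamom" + "n" = "nbeamomn"

nbeamomn


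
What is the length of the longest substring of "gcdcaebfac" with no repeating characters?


Input: "gcdcaebfac"
Sliding window (track last position of each char):
  Position 0 ('g'): window [0,0] length 1 -- new best
  Position 1 ('c'): window [0,1] length 2 -- new best
  Position 2 ('d'): window [0,2] length 3 -- new best
  Position 3 ('c'): repeat (last at 1), move window start to 2
  Position 3 ('c'): window [2,3] length 2
  Position 4 ('a'): window [2,4] length 3
  Position 5 ('e'): window [2,5] length 4 -- new best
  Position 6 ('b'): window [2,6] length 5 -- new best
  Position 7 ('f'): window [2,7] length 6 -- new best
  Position 8 ('a'): repeat (last at 4), move window start to 5
  Position 8 ('a'): window [5,8] length 4
  Position 9 ('c'): window [5,9] length 5
Longest substring with no repeats: "dcaebf" with length 6

6


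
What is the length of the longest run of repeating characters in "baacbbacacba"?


Input: "baacbbacacba"
Scanning for longest run:
  Position 1 ('a'): new char, reset run to 1
  Position 2 ('a'): continues run of 'a', length=2
  Position 3 ('c'): new char, reset run to 1
  Position 4 ('b'): new char, reset run to 1
  Position 5 ('b'): continues run of 'b', length=2
  Position 6 ('a'): new char, reset run to 1
  Position 7 ('c'): new char, reset run to 1
  Position 8 ('a'): new char, reset run to 1
  Position 9 ('c'): new char, reset run to 1
  Position 10 ('b'): new char, reset run to 1
  Position 11 ('a'): new char, reset run to 1
Longest run: 'a' with length 2

2


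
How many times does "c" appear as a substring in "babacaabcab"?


Searching for "c" in "babacaabcab"
Scanning each position:
  Position 0: "b" => no
  Position 1: "a" => no
  Position 2: "b" => no
  Position 3: "a" => no
  Position 4: "c" => MATCH
  Position 5: "a" => no
  Position 6: "a" => no
  Position 7: "b" => no
  Position 8: "c" => MATCH
  Position 9: "a" => no
  Position 10: "b" => no
Total occurrences: 2

2


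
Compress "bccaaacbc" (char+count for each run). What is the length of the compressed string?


Input: bccaaacbc
Runs:
  'b' x 1 => "b1"
  'c' x 2 => "c2"
  'a' x 3 => "a3"
  'c' x 1 => "c1"
  'b' x 1 => "b1"
  'c' x 1 => "c1"
Compressed: "b1c2a3c1b1c1"
Compressed length: 12

12


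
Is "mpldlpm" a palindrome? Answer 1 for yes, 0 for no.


Input: mpldlpm
Reversed: mpldlpm
  Compare pos 0 ('m') with pos 6 ('m'): match
  Compare pos 1 ('p') with pos 5 ('p'): match
  Compare pos 2 ('l') with pos 4 ('l'): match
Result: palindrome

1


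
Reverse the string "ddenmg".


Input: ddenmg
Reading characters right to left:
  Position 5: 'g'
  Position 4: 'm'
  Position 3: 'n'
  Position 2: 'e'
  Position 1: 'd'
  Position 0: 'd'
Reversed: gmnedd

gmnedd


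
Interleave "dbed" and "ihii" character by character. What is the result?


Interleaving "dbed" and "ihii":
  Position 0: 'd' from first, 'i' from second => "di"
  Position 1: 'b' from first, 'h' from second => "bh"
  Position 2: 'e' from first, 'i' from second => "ei"
  Position 3: 'd' from first, 'i' from second => "di"
Result: dibheidi

dibheidi


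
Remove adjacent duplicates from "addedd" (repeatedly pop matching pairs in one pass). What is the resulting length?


Input: addedd
Stack-based adjacent duplicate removal:
  Read 'a': push. Stack: a
  Read 'd': push. Stack: ad
  Read 'd': matches stack top 'd' => pop. Stack: a
  Read 'e': push. Stack: ae
  Read 'd': push. Stack: aed
  Read 'd': matches stack top 'd' => pop. Stack: ae
Final stack: "ae" (length 2)

2


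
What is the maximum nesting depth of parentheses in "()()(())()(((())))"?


Input: "()()(())()(((())))"
Tracking depth:
  Position 0 '(': depth becomes 1
  Position 1 ')': depth becomes 0
  Position 2 '(': depth becomes 1
  Position 3 ')': depth becomes 0
  Position 4 '(': depth becomes 1
  Position 5 '(': depth becomes 2
  Position 6 ')': depth becomes 1
  Position 7 ')': depth becomes 0
  Position 8 '(': depth becomes 1
  Position 9 ')': depth becomes 0
  Position 10 '(': depth becomes 1
  Position 11 '(': depth becomes 2
  Position 12 '(': depth becomes 3
  Position 13 '(': depth becomes 4
  Position 14 ')': depth becomes 3
  Position 15 ')': depth becomes 2
  Position 16 ')': depth becomes 1
  Position 17 ')': depth becomes 0
Maximum depth reached: 4

4


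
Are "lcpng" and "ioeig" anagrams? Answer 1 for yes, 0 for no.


Strings: "lcpng", "ioeig"
Sorted first:  cglnp
Sorted second: egiio
Differ at position 0: 'c' vs 'e' => not anagrams

0


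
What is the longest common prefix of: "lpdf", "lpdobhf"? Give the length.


Words: lpdf, lpdobhf
  Position 0: all 'l' => match
  Position 1: all 'p' => match
  Position 2: all 'd' => match
  Position 3: ('f', 'o') => mismatch, stop
LCP = "lpd" (length 3)

3


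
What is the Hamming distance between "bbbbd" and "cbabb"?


Comparing "bbbbd" and "cbabb" position by position:
  Position 0: 'b' vs 'c' => differ
  Position 1: 'b' vs 'b' => same
  Position 2: 'b' vs 'a' => differ
  Position 3: 'b' vs 'b' => same
  Position 4: 'd' vs 'b' => differ
Total differences (Hamming distance): 3

3


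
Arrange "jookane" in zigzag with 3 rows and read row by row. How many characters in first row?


Zigzag "jookane" into 3 rows:
Placing characters:
  'j' => row 0
  'o' => row 1
  'o' => row 2
  'k' => row 1
  'a' => row 0
  'n' => row 1
  'e' => row 2
Rows:
  Row 0: "ja"
  Row 1: "okn"
  Row 2: "oe"
First row length: 2

2


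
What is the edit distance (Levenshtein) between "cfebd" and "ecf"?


Computing edit distance: "cfebd" -> "ecf"
DP table:
           e    c    f
      0    1    2    3
  c   1    1    1    2
  f   2    2    2    1
  e   3    2    3    2
  b   4    3    3    3
  d   5    4    4    4
Edit distance = dp[5][3] = 4

4


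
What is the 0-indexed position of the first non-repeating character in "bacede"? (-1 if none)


Input: bacede
Character frequencies:
  'a': 1
  'b': 1
  'c': 1
  'd': 1
  'e': 2
Scanning left to right for freq == 1:
  Position 0 ('b'): unique! => answer = 0

0


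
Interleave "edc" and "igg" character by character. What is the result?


Interleaving "edc" and "igg":
  Position 0: 'e' from first, 'i' from second => "ei"
  Position 1: 'd' from first, 'g' from second => "dg"
  Position 2: 'c' from first, 'g' from second => "cg"
Result: eidgcg

eidgcg


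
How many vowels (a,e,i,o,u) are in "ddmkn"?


Input: ddmkn
Checking each character:
  'd' at position 0: consonant
  'd' at position 1: consonant
  'm' at position 2: consonant
  'k' at position 3: consonant
  'n' at position 4: consonant
Total vowels: 0

0


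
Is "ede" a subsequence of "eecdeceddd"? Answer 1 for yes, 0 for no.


Check if "ede" is a subsequence of "eecdeceddd"
Greedy scan:
  Position 0 ('e'): matches sub[0] = 'e'
  Position 1 ('e'): no match needed
  Position 2 ('c'): no match needed
  Position 3 ('d'): matches sub[1] = 'd'
  Position 4 ('e'): matches sub[2] = 'e'
  Position 5 ('c'): no match needed
  Position 6 ('e'): no match needed
  Position 7 ('d'): no match needed
  Position 8 ('d'): no match needed
  Position 9 ('d'): no match needed
All 3 characters matched => is a subsequence

1


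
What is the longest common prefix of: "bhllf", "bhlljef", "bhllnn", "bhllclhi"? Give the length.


Words: bhllf, bhlljef, bhllnn, bhllclhi
  Position 0: all 'b' => match
  Position 1: all 'h' => match
  Position 2: all 'l' => match
  Position 3: all 'l' => match
  Position 4: ('f', 'j', 'n', 'c') => mismatch, stop
LCP = "bhll" (length 4)

4


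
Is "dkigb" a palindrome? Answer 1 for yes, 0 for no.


Input: dkigb
Reversed: bgikd
  Compare pos 0 ('d') with pos 4 ('b'): MISMATCH
  Compare pos 1 ('k') with pos 3 ('g'): MISMATCH
Result: not a palindrome

0


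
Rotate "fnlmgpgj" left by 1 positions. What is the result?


Input: "fnlmgpgj", rotate left by 1
First 1 characters: "f"
Remaining characters: "nlmgpgj"
Concatenate remaining + first: "nlmgpgj" + "f" = "nlmgpgjf"

nlmgpgjf


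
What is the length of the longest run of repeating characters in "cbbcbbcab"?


Input: "cbbcbbcab"
Scanning for longest run:
  Position 1 ('b'): new char, reset run to 1
  Position 2 ('b'): continues run of 'b', length=2
  Position 3 ('c'): new char, reset run to 1
  Position 4 ('b'): new char, reset run to 1
  Position 5 ('b'): continues run of 'b', length=2
  Position 6 ('c'): new char, reset run to 1
  Position 7 ('a'): new char, reset run to 1
  Position 8 ('b'): new char, reset run to 1
Longest run: 'b' with length 2

2


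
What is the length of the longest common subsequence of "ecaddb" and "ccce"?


LCS of "ecaddb" and "ccce"
DP table:
           c    c    c    e
      0    0    0    0    0
  e   0    0    0    0    1
  c   0    1    1    1    1
  a   0    1    1    1    1
  d   0    1    1    1    1
  d   0    1    1    1    1
  b   0    1    1    1    1
LCS length = dp[6][4] = 1

1


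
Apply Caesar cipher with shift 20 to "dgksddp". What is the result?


Caesar cipher: shift "dgksddp" by 20
  'd' (pos 3) + 20 = pos 23 = 'x'
  'g' (pos 6) + 20 = pos 0 = 'a'
  'k' (pos 10) + 20 = pos 4 = 'e'
  's' (pos 18) + 20 = pos 12 = 'm'
  'd' (pos 3) + 20 = pos 23 = 'x'
  'd' (pos 3) + 20 = pos 23 = 'x'
  'p' (pos 15) + 20 = pos 9 = 'j'
Result: xaemxxj

xaemxxj


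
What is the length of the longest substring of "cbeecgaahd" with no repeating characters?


Input: "cbeecgaahd"
Sliding window (track last position of each char):
  Position 0 ('c'): window [0,0] length 1 -- new best
  Position 1 ('b'): window [0,1] length 2 -- new best
  Position 2 ('e'): window [0,2] length 3 -- new best
  Position 3 ('e'): repeat (last at 2), move window start to 3
  Position 3 ('e'): window [3,3] length 1
  Position 4 ('c'): window [3,4] length 2
  Position 5 ('g'): window [3,5] length 3
  Position 6 ('a'): window [3,6] length 4 -- new best
  Position 7 ('a'): repeat (last at 6), move window start to 7
  Position 7 ('a'): window [7,7] length 1
  Position 8 ('h'): window [7,8] length 2
  Position 9 ('d'): window [7,9] length 3
Longest substring with no repeats: "ecga" with length 4

4


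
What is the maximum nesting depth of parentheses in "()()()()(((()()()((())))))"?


Input: "()()()()(((()()()((())))))"
Tracking depth:
  Position 0 '(': depth becomes 1
  Position 1 ')': depth becomes 0
  Position 2 '(': depth becomes 1
  Position 3 ')': depth becomes 0
  Position 4 '(': depth becomes 1
  Position 5 ')': depth becomes 0
  Position 6 '(': depth becomes 1
  Position 7 ')': depth becomes 0
  Position 8 '(': depth becomes 1
  Position 9 '(': depth becomes 2
  Position 10 '(': depth becomes 3
  Position 11 '(': depth becomes 4
  Position 12 ')': depth becomes 3
  Position 13 '(': depth becomes 4
  Position 14 ')': depth becomes 3
  Position 15 '(': depth becomes 4
  Position 16 ')': depth becomes 3
  Position 17 '(': depth becomes 4
  Position 18 '(': depth becomes 5
  Position 19 '(': depth becomes 6
  Position 20 ')': depth becomes 5
  Position 21 ')': depth becomes 4
  Position 22 ')': depth becomes 3
  Position 23 ')': depth becomes 2
  Position 24 ')': depth becomes 1
  Position 25 ')': depth becomes 0
Maximum depth reached: 6

6


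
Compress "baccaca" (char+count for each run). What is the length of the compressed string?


Input: baccaca
Runs:
  'b' x 1 => "b1"
  'a' x 1 => "a1"
  'c' x 2 => "c2"
  'a' x 1 => "a1"
  'c' x 1 => "c1"
  'a' x 1 => "a1"
Compressed: "b1a1c2a1c1a1"
Compressed length: 12

12


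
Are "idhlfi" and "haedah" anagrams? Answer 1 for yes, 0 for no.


Strings: "idhlfi", "haedah"
Sorted first:  dfhiil
Sorted second: aadehh
Differ at position 0: 'd' vs 'a' => not anagrams

0


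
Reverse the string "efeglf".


Input: efeglf
Reading characters right to left:
  Position 5: 'f'
  Position 4: 'l'
  Position 3: 'g'
  Position 2: 'e'
  Position 1: 'f'
  Position 0: 'e'
Reversed: flgefe

flgefe


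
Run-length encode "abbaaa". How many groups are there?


Input: abbaaa
Scanning for consecutive runs:
  Group 1: 'a' x 1 (positions 0-0)
  Group 2: 'b' x 2 (positions 1-2)
  Group 3: 'a' x 3 (positions 3-5)
Total groups: 3

3


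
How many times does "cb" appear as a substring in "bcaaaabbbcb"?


Searching for "cb" in "bcaaaabbbcb"
Scanning each position:
  Position 0: "bc" => no
  Position 1: "ca" => no
  Position 2: "aa" => no
  Position 3: "aa" => no
  Position 4: "aa" => no
  Position 5: "ab" => no
  Position 6: "bb" => no
  Position 7: "bb" => no
  Position 8: "bc" => no
  Position 9: "cb" => MATCH
Total occurrences: 1

1


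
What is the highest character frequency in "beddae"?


Input: beddae
Character counts:
  'a': 1
  'b': 1
  'd': 2
  'e': 2
Maximum frequency: 2

2


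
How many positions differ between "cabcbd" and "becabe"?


Comparing "cabcbd" and "becabe" position by position:
  Position 0: 'c' vs 'b' => DIFFER
  Position 1: 'a' vs 'e' => DIFFER
  Position 2: 'b' vs 'c' => DIFFER
  Position 3: 'c' vs 'a' => DIFFER
  Position 4: 'b' vs 'b' => same
  Position 5: 'd' vs 'e' => DIFFER
Positions that differ: 5

5


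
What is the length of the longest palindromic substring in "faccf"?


Input: "faccf"
Checking substrings for palindromes:
  [2:4] "cc" (len 2) => palindrome
Longest palindromic substring: "cc" with length 2

2


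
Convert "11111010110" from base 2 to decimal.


Input: "11111010110" in base 2
Positional expansion:
  Digit '1' (value 1) x 2^10 = 1024
  Digit '1' (value 1) x 2^9 = 512
  Digit '1' (value 1) x 2^8 = 256
  Digit '1' (value 1) x 2^7 = 128
  Digit '1' (value 1) x 2^6 = 64
  Digit '0' (value 0) x 2^5 = 0
  Digit '1' (value 1) x 2^4 = 16
  Digit '0' (value 0) x 2^3 = 0
  Digit '1' (value 1) x 2^2 = 4
  Digit '1' (value 1) x 2^1 = 2
  Digit '0' (value 0) x 2^0 = 0
Sum = 2006

2006


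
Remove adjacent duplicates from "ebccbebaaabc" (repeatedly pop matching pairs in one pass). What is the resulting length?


Input: ebccbebaaabc
Stack-based adjacent duplicate removal:
  Read 'e': push. Stack: e
  Read 'b': push. Stack: eb
  Read 'c': push. Stack: ebc
  Read 'c': matches stack top 'c' => pop. Stack: eb
  Read 'b': matches stack top 'b' => pop. Stack: e
  Read 'e': matches stack top 'e' => pop. Stack: (empty)
  Read 'b': push. Stack: b
  Read 'a': push. Stack: ba
  Read 'a': matches stack top 'a' => pop. Stack: b
  Read 'a': push. Stack: ba
  Read 'b': push. Stack: bab
  Read 'c': push. Stack: babc
Final stack: "babc" (length 4)

4


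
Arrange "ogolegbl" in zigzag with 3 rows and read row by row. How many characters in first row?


Zigzag "ogolegbl" into 3 rows:
Placing characters:
  'o' => row 0
  'g' => row 1
  'o' => row 2
  'l' => row 1
  'e' => row 0
  'g' => row 1
  'b' => row 2
  'l' => row 1
Rows:
  Row 0: "oe"
  Row 1: "glgl"
  Row 2: "ob"
First row length: 2

2


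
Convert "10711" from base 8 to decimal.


Input: "10711" in base 8
Positional expansion:
  Digit '1' (value 1) x 8^4 = 4096
  Digit '0' (value 0) x 8^3 = 0
  Digit '7' (value 7) x 8^2 = 448
  Digit '1' (value 1) x 8^1 = 8
  Digit '1' (value 1) x 8^0 = 1
Sum = 4553

4553


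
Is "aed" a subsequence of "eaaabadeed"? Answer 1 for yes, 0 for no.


Check if "aed" is a subsequence of "eaaabadeed"
Greedy scan:
  Position 0 ('e'): no match needed
  Position 1 ('a'): matches sub[0] = 'a'
  Position 2 ('a'): no match needed
  Position 3 ('a'): no match needed
  Position 4 ('b'): no match needed
  Position 5 ('a'): no match needed
  Position 6 ('d'): no match needed
  Position 7 ('e'): matches sub[1] = 'e'
  Position 8 ('e'): no match needed
  Position 9 ('d'): matches sub[2] = 'd'
All 3 characters matched => is a subsequence

1


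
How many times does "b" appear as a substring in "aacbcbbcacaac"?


Searching for "b" in "aacbcbbcacaac"
Scanning each position:
  Position 0: "a" => no
  Position 1: "a" => no
  Position 2: "c" => no
  Position 3: "b" => MATCH
  Position 4: "c" => no
  Position 5: "b" => MATCH
  Position 6: "b" => MATCH
  Position 7: "c" => no
  Position 8: "a" => no
  Position 9: "c" => no
  Position 10: "a" => no
  Position 11: "a" => no
  Position 12: "c" => no
Total occurrences: 3

3


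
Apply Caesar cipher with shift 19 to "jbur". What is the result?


Caesar cipher: shift "jbur" by 19
  'j' (pos 9) + 19 = pos 2 = 'c'
  'b' (pos 1) + 19 = pos 20 = 'u'
  'u' (pos 20) + 19 = pos 13 = 'n'
  'r' (pos 17) + 19 = pos 10 = 'k'
Result: cunk

cunk


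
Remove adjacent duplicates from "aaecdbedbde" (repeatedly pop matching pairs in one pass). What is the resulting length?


Input: aaecdbedbde
Stack-based adjacent duplicate removal:
  Read 'a': push. Stack: a
  Read 'a': matches stack top 'a' => pop. Stack: (empty)
  Read 'e': push. Stack: e
  Read 'c': push. Stack: ec
  Read 'd': push. Stack: ecd
  Read 'b': push. Stack: ecdb
  Read 'e': push. Stack: ecdbe
  Read 'd': push. Stack: ecdbed
  Read 'b': push. Stack: ecdbedb
  Read 'd': push. Stack: ecdbedbd
  Read 'e': push. Stack: ecdbedbde
Final stack: "ecdbedbde" (length 9)

9


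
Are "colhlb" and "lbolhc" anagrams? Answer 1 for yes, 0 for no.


Strings: "colhlb", "lbolhc"
Sorted first:  bchllo
Sorted second: bchllo
Sorted forms match => anagrams

1


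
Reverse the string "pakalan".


Input: pakalan
Reading characters right to left:
  Position 6: 'n'
  Position 5: 'a'
  Position 4: 'l'
  Position 3: 'a'
  Position 2: 'k'
  Position 1: 'a'
  Position 0: 'p'
Reversed: nalakap

nalakap


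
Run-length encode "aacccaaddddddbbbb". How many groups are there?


Input: aacccaaddddddbbbb
Scanning for consecutive runs:
  Group 1: 'a' x 2 (positions 0-1)
  Group 2: 'c' x 3 (positions 2-4)
  Group 3: 'a' x 2 (positions 5-6)
  Group 4: 'd' x 6 (positions 7-12)
  Group 5: 'b' x 4 (positions 13-16)
Total groups: 5

5


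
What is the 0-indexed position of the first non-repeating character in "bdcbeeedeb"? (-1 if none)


Input: bdcbeeedeb
Character frequencies:
  'b': 3
  'c': 1
  'd': 2
  'e': 4
Scanning left to right for freq == 1:
  Position 0 ('b'): freq=3, skip
  Position 1 ('d'): freq=2, skip
  Position 2 ('c'): unique! => answer = 2

2


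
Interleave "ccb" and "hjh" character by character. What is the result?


Interleaving "ccb" and "hjh":
  Position 0: 'c' from first, 'h' from second => "ch"
  Position 1: 'c' from first, 'j' from second => "cj"
  Position 2: 'b' from first, 'h' from second => "bh"
Result: chcjbh

chcjbh


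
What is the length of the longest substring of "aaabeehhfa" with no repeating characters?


Input: "aaabeehhfa"
Sliding window (track last position of each char):
  Position 0 ('a'): window [0,0] length 1 -- new best
  Position 1 ('a'): repeat (last at 0), move window start to 1
  Position 1 ('a'): window [1,1] length 1
  Position 2 ('a'): repeat (last at 1), move window start to 2
  Position 2 ('a'): window [2,2] length 1
  Position 3 ('b'): window [2,3] length 2 -- new best
  Position 4 ('e'): window [2,4] length 3 -- new best
  Position 5 ('e'): repeat (last at 4), move window start to 5
  Position 5 ('e'): window [5,5] length 1
  Position 6 ('h'): window [5,6] length 2
  Position 7 ('h'): repeat (last at 6), move window start to 7
  Position 7 ('h'): window [7,7] length 1
  Position 8 ('f'): window [7,8] length 2
  Position 9 ('a'): window [7,9] length 3
Longest substring with no repeats: "abe" with length 3

3


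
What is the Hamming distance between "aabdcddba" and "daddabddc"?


Comparing "aabdcddba" and "daddabddc" position by position:
  Position 0: 'a' vs 'd' => differ
  Position 1: 'a' vs 'a' => same
  Position 2: 'b' vs 'd' => differ
  Position 3: 'd' vs 'd' => same
  Position 4: 'c' vs 'a' => differ
  Position 5: 'd' vs 'b' => differ
  Position 6: 'd' vs 'd' => same
  Position 7: 'b' vs 'd' => differ
  Position 8: 'a' vs 'c' => differ
Total differences (Hamming distance): 6

6


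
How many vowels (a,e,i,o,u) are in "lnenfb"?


Input: lnenfb
Checking each character:
  'l' at position 0: consonant
  'n' at position 1: consonant
  'e' at position 2: vowel (running total: 1)
  'n' at position 3: consonant
  'f' at position 4: consonant
  'b' at position 5: consonant
Total vowels: 1

1


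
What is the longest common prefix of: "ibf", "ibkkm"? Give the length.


Words: ibf, ibkkm
  Position 0: all 'i' => match
  Position 1: all 'b' => match
  Position 2: ('f', 'k') => mismatch, stop
LCP = "ib" (length 2)

2


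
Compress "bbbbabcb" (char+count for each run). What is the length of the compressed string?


Input: bbbbabcb
Runs:
  'b' x 4 => "b4"
  'a' x 1 => "a1"
  'b' x 1 => "b1"
  'c' x 1 => "c1"
  'b' x 1 => "b1"
Compressed: "b4a1b1c1b1"
Compressed length: 10

10


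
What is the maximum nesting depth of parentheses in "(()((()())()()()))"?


Input: "(()((()())()()()))"
Tracking depth:
  Position 0 '(': depth becomes 1
  Position 1 '(': depth becomes 2
  Position 2 ')': depth becomes 1
  Position 3 '(': depth becomes 2
  Position 4 '(': depth becomes 3
  Position 5 '(': depth becomes 4
  Position 6 ')': depth becomes 3
  Position 7 '(': depth becomes 4
  Position 8 ')': depth becomes 3
  Position 9 ')': depth becomes 2
  Position 10 '(': depth becomes 3
  Position 11 ')': depth becomes 2
  Position 12 '(': depth becomes 3
  Position 13 ')': depth becomes 2
  Position 14 '(': depth becomes 3
  Position 15 ')': depth becomes 2
  Position 16 ')': depth becomes 1
  Position 17 ')': depth becomes 0
Maximum depth reached: 4

4


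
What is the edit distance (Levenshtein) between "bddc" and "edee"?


Computing edit distance: "bddc" -> "edee"
DP table:
           e    d    e    e
      0    1    2    3    4
  b   1    1    2    3    4
  d   2    2    1    2    3
  d   3    3    2    2    3
  c   4    4    3    3    3
Edit distance = dp[4][4] = 3

3


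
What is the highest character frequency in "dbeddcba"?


Input: dbeddcba
Character counts:
  'a': 1
  'b': 2
  'c': 1
  'd': 3
  'e': 1
Maximum frequency: 3

3


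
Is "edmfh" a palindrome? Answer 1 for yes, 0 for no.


Input: edmfh
Reversed: hfmde
  Compare pos 0 ('e') with pos 4 ('h'): MISMATCH
  Compare pos 1 ('d') with pos 3 ('f'): MISMATCH
Result: not a palindrome

0


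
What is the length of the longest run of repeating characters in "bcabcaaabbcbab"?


Input: "bcabcaaabbcbab"
Scanning for longest run:
  Position 1 ('c'): new char, reset run to 1
  Position 2 ('a'): new char, reset run to 1
  Position 3 ('b'): new char, reset run to 1
  Position 4 ('c'): new char, reset run to 1
  Position 5 ('a'): new char, reset run to 1
  Position 6 ('a'): continues run of 'a', length=2
  Position 7 ('a'): continues run of 'a', length=3
  Position 8 ('b'): new char, reset run to 1
  Position 9 ('b'): continues run of 'b', length=2
  Position 10 ('c'): new char, reset run to 1
  Position 11 ('b'): new char, reset run to 1
  Position 12 ('a'): new char, reset run to 1
  Position 13 ('b'): new char, reset run to 1
Longest run: 'a' with length 3

3


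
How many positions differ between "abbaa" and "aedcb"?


Comparing "abbaa" and "aedcb" position by position:
  Position 0: 'a' vs 'a' => same
  Position 1: 'b' vs 'e' => DIFFER
  Position 2: 'b' vs 'd' => DIFFER
  Position 3: 'a' vs 'c' => DIFFER
  Position 4: 'a' vs 'b' => DIFFER
Positions that differ: 4

4


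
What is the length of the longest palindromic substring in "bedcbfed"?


Input: "bedcbfed"
Checking substrings for palindromes:
  No multi-char palindromic substrings found
Longest palindromic substring: "b" with length 1

1


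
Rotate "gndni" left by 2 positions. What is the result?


Input: "gndni", rotate left by 2
First 2 characters: "gn"
Remaining characters: "dni"
Concatenate remaining + first: "dni" + "gn" = "dnign"

dnign


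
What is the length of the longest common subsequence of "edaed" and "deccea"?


LCS of "edaed" and "deccea"
DP table:
           d    e    c    c    e    a
      0    0    0    0    0    0    0
  e   0    0    1    1    1    1    1
  d   0    1    1    1    1    1    1
  a   0    1    1    1    1    1    2
  e   0    1    2    2    2    2    2
  d   0    1    2    2    2    2    2
LCS length = dp[5][6] = 2

2


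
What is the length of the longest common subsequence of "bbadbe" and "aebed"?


LCS of "bbadbe" and "aebed"
DP table:
           a    e    b    e    d
      0    0    0    0    0    0
  b   0    0    0    1    1    1
  b   0    0    0    1    1    1
  a   0    1    1    1    1    1
  d   0    1    1    1    1    2
  b   0    1    1    2    2    2
  e   0    1    2    2    3    3
LCS length = dp[6][5] = 3

3


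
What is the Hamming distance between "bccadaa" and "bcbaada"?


Comparing "bccadaa" and "bcbaada" position by position:
  Position 0: 'b' vs 'b' => same
  Position 1: 'c' vs 'c' => same
  Position 2: 'c' vs 'b' => differ
  Position 3: 'a' vs 'a' => same
  Position 4: 'd' vs 'a' => differ
  Position 5: 'a' vs 'd' => differ
  Position 6: 'a' vs 'a' => same
Total differences (Hamming distance): 3

3


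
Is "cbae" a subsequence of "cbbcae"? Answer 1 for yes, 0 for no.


Check if "cbae" is a subsequence of "cbbcae"
Greedy scan:
  Position 0 ('c'): matches sub[0] = 'c'
  Position 1 ('b'): matches sub[1] = 'b'
  Position 2 ('b'): no match needed
  Position 3 ('c'): no match needed
  Position 4 ('a'): matches sub[2] = 'a'
  Position 5 ('e'): matches sub[3] = 'e'
All 4 characters matched => is a subsequence

1


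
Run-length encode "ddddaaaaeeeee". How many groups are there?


Input: ddddaaaaeeeee
Scanning for consecutive runs:
  Group 1: 'd' x 4 (positions 0-3)
  Group 2: 'a' x 4 (positions 4-7)
  Group 3: 'e' x 5 (positions 8-12)
Total groups: 3

3


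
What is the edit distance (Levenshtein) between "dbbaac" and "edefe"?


Computing edit distance: "dbbaac" -> "edefe"
DP table:
           e    d    e    f    e
      0    1    2    3    4    5
  d   1    1    1    2    3    4
  b   2    2    2    2    3    4
  b   3    3    3    3    3    4
  a   4    4    4    4    4    4
  a   5    5    5    5    5    5
  c   6    6    6    6    6    6
Edit distance = dp[6][5] = 6

6


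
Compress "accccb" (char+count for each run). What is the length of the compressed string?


Input: accccb
Runs:
  'a' x 1 => "a1"
  'c' x 4 => "c4"
  'b' x 1 => "b1"
Compressed: "a1c4b1"
Compressed length: 6

6


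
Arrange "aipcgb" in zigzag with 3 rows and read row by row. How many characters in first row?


Zigzag "aipcgb" into 3 rows:
Placing characters:
  'a' => row 0
  'i' => row 1
  'p' => row 2
  'c' => row 1
  'g' => row 0
  'b' => row 1
Rows:
  Row 0: "ag"
  Row 1: "icb"
  Row 2: "p"
First row length: 2

2


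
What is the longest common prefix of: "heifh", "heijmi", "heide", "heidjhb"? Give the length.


Words: heifh, heijmi, heide, heidjhb
  Position 0: all 'h' => match
  Position 1: all 'e' => match
  Position 2: all 'i' => match
  Position 3: ('f', 'j', 'd', 'd') => mismatch, stop
LCP = "hei" (length 3)

3


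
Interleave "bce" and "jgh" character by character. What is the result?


Interleaving "bce" and "jgh":
  Position 0: 'b' from first, 'j' from second => "bj"
  Position 1: 'c' from first, 'g' from second => "cg"
  Position 2: 'e' from first, 'h' from second => "eh"
Result: bjcgeh

bjcgeh


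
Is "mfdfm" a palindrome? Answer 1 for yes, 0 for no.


Input: mfdfm
Reversed: mfdfm
  Compare pos 0 ('m') with pos 4 ('m'): match
  Compare pos 1 ('f') with pos 3 ('f'): match
Result: palindrome

1


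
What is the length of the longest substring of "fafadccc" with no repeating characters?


Input: "fafadccc"
Sliding window (track last position of each char):
  Position 0 ('f'): window [0,0] length 1 -- new best
  Position 1 ('a'): window [0,1] length 2 -- new best
  Position 2 ('f'): repeat (last at 0), move window start to 1
  Position 2 ('f'): window [1,2] length 2
  Position 3 ('a'): repeat (last at 1), move window start to 2
  Position 3 ('a'): window [2,3] length 2
  Position 4 ('d'): window [2,4] length 3 -- new best
  Position 5 ('c'): window [2,5] length 4 -- new best
  Position 6 ('c'): repeat (last at 5), move window start to 6
  Position 6 ('c'): window [6,6] length 1
  Position 7 ('c'): repeat (last at 6), move window start to 7
  Position 7 ('c'): window [7,7] length 1
Longest substring with no repeats: "fadc" with length 4

4


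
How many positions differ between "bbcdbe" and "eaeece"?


Comparing "bbcdbe" and "eaeece" position by position:
  Position 0: 'b' vs 'e' => DIFFER
  Position 1: 'b' vs 'a' => DIFFER
  Position 2: 'c' vs 'e' => DIFFER
  Position 3: 'd' vs 'e' => DIFFER
  Position 4: 'b' vs 'c' => DIFFER
  Position 5: 'e' vs 'e' => same
Positions that differ: 5

5


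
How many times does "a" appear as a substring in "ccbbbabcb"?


Searching for "a" in "ccbbbabcb"
Scanning each position:
  Position 0: "c" => no
  Position 1: "c" => no
  Position 2: "b" => no
  Position 3: "b" => no
  Position 4: "b" => no
  Position 5: "a" => MATCH
  Position 6: "b" => no
  Position 7: "c" => no
  Position 8: "b" => no
Total occurrences: 1

1


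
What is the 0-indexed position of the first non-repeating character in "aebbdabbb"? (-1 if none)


Input: aebbdabbb
Character frequencies:
  'a': 2
  'b': 5
  'd': 1
  'e': 1
Scanning left to right for freq == 1:
  Position 0 ('a'): freq=2, skip
  Position 1 ('e'): unique! => answer = 1

1


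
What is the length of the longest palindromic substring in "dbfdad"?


Input: "dbfdad"
Checking substrings for palindromes:
  [3:6] "dad" (len 3) => palindrome
Longest palindromic substring: "dad" with length 3

3


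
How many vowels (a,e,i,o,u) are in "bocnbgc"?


Input: bocnbgc
Checking each character:
  'b' at position 0: consonant
  'o' at position 1: vowel (running total: 1)
  'c' at position 2: consonant
  'n' at position 3: consonant
  'b' at position 4: consonant
  'g' at position 5: consonant
  'c' at position 6: consonant
Total vowels: 1

1


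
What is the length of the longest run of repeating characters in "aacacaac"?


Input: "aacacaac"
Scanning for longest run:
  Position 1 ('a'): continues run of 'a', length=2
  Position 2 ('c'): new char, reset run to 1
  Position 3 ('a'): new char, reset run to 1
  Position 4 ('c'): new char, reset run to 1
  Position 5 ('a'): new char, reset run to 1
  Position 6 ('a'): continues run of 'a', length=2
  Position 7 ('c'): new char, reset run to 1
Longest run: 'a' with length 2

2


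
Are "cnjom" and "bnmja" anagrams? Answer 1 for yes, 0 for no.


Strings: "cnjom", "bnmja"
Sorted first:  cjmno
Sorted second: abjmn
Differ at position 0: 'c' vs 'a' => not anagrams

0


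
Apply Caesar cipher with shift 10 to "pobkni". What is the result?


Caesar cipher: shift "pobkni" by 10
  'p' (pos 15) + 10 = pos 25 = 'z'
  'o' (pos 14) + 10 = pos 24 = 'y'
  'b' (pos 1) + 10 = pos 11 = 'l'
  'k' (pos 10) + 10 = pos 20 = 'u'
  'n' (pos 13) + 10 = pos 23 = 'x'
  'i' (pos 8) + 10 = pos 18 = 's'
Result: zyluxs

zyluxs


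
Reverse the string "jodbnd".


Input: jodbnd
Reading characters right to left:
  Position 5: 'd'
  Position 4: 'n'
  Position 3: 'b'
  Position 2: 'd'
  Position 1: 'o'
  Position 0: 'j'
Reversed: dnbdoj

dnbdoj


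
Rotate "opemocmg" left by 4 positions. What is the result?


Input: "opemocmg", rotate left by 4
First 4 characters: "opem"
Remaining characters: "ocmg"
Concatenate remaining + first: "ocmg" + "opem" = "ocmgopem"

ocmgopem


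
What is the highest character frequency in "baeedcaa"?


Input: baeedcaa
Character counts:
  'a': 3
  'b': 1
  'c': 1
  'd': 1
  'e': 2
Maximum frequency: 3

3


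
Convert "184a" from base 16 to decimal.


Input: "184a" in base 16
Positional expansion:
  Digit '1' (value 1) x 16^3 = 4096
  Digit '8' (value 8) x 16^2 = 2048
  Digit '4' (value 4) x 16^1 = 64
  Digit 'a' (value 10) x 16^0 = 10
Sum = 6218

6218


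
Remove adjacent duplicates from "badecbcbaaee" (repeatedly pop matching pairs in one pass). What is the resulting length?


Input: badecbcbaaee
Stack-based adjacent duplicate removal:
  Read 'b': push. Stack: b
  Read 'a': push. Stack: ba
  Read 'd': push. Stack: bad
  Read 'e': push. Stack: bade
  Read 'c': push. Stack: badec
  Read 'b': push. Stack: badecb
  Read 'c': push. Stack: badecbc
  Read 'b': push. Stack: badecbcb
  Read 'a': push. Stack: badecbcba
  Read 'a': matches stack top 'a' => pop. Stack: badecbcb
  Read 'e': push. Stack: badecbcbe
  Read 'e': matches stack top 'e' => pop. Stack: badecbcb
Final stack: "badecbcb" (length 8)

8


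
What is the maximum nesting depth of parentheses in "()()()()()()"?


Input: "()()()()()()"
Tracking depth:
  Position 0 '(': depth becomes 1
  Position 1 ')': depth becomes 0
  Position 2 '(': depth becomes 1
  Position 3 ')': depth becomes 0
  Position 4 '(': depth becomes 1
  Position 5 ')': depth becomes 0
  Position 6 '(': depth becomes 1
  Position 7 ')': depth becomes 0
  Position 8 '(': depth becomes 1
  Position 9 ')': depth becomes 0
  Position 10 '(': depth becomes 1
  Position 11 ')': depth becomes 0
Maximum depth reached: 1

1


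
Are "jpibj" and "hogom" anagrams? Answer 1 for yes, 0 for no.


Strings: "jpibj", "hogom"
Sorted first:  bijjp
Sorted second: ghmoo
Differ at position 0: 'b' vs 'g' => not anagrams

0


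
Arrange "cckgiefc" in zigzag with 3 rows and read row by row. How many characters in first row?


Zigzag "cckgiefc" into 3 rows:
Placing characters:
  'c' => row 0
  'c' => row 1
  'k' => row 2
  'g' => row 1
  'i' => row 0
  'e' => row 1
  'f' => row 2
  'c' => row 1
Rows:
  Row 0: "ci"
  Row 1: "cgec"
  Row 2: "kf"
First row length: 2

2


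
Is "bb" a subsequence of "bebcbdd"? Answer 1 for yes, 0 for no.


Check if "bb" is a subsequence of "bebcbdd"
Greedy scan:
  Position 0 ('b'): matches sub[0] = 'b'
  Position 1 ('e'): no match needed
  Position 2 ('b'): matches sub[1] = 'b'
  Position 3 ('c'): no match needed
  Position 4 ('b'): no match needed
  Position 5 ('d'): no match needed
  Position 6 ('d'): no match needed
All 2 characters matched => is a subsequence

1


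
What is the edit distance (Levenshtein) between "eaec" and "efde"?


Computing edit distance: "eaec" -> "efde"
DP table:
           e    f    d    e
      0    1    2    3    4
  e   1    0    1    2    3
  a   2    1    1    2    3
  e   3    2    2    2    2
  c   4    3    3    3    3
Edit distance = dp[4][4] = 3

3


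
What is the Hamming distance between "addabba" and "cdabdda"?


Comparing "addabba" and "cdabdda" position by position:
  Position 0: 'a' vs 'c' => differ
  Position 1: 'd' vs 'd' => same
  Position 2: 'd' vs 'a' => differ
  Position 3: 'a' vs 'b' => differ
  Position 4: 'b' vs 'd' => differ
  Position 5: 'b' vs 'd' => differ
  Position 6: 'a' vs 'a' => same
Total differences (Hamming distance): 5

5


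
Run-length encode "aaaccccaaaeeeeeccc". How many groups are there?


Input: aaaccccaaaeeeeeccc
Scanning for consecutive runs:
  Group 1: 'a' x 3 (positions 0-2)
  Group 2: 'c' x 4 (positions 3-6)
  Group 3: 'a' x 3 (positions 7-9)
  Group 4: 'e' x 5 (positions 10-14)
  Group 5: 'c' x 3 (positions 15-17)
Total groups: 5

5


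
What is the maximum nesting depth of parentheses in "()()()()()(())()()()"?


Input: "()()()()()(())()()()"
Tracking depth:
  Position 0 '(': depth becomes 1
  Position 1 ')': depth becomes 0
  Position 2 '(': depth becomes 1
  Position 3 ')': depth becomes 0
  Position 4 '(': depth becomes 1
  Position 5 ')': depth becomes 0
  Position 6 '(': depth becomes 1
  Position 7 ')': depth becomes 0
  Position 8 '(': depth becomes 1
  Position 9 ')': depth becomes 0
  Position 10 '(': depth becomes 1
  Position 11 '(': depth becomes 2
  Position 12 ')': depth becomes 1
  Position 13 ')': depth becomes 0
  Position 14 '(': depth becomes 1
  Position 15 ')': depth becomes 0
  Position 16 '(': depth becomes 1
  Position 17 ')': depth becomes 0
  Position 18 '(': depth becomes 1
  Position 19 ')': depth becomes 0
Maximum depth reached: 2

2


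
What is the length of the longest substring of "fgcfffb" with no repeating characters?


Input: "fgcfffb"
Sliding window (track last position of each char):
  Position 0 ('f'): window [0,0] length 1 -- new best
  Position 1 ('g'): window [0,1] length 2 -- new best
  Position 2 ('c'): window [0,2] length 3 -- new best
  Position 3 ('f'): repeat (last at 0), move window start to 1
  Position 3 ('f'): window [1,3] length 3
  Position 4 ('f'): repeat (last at 3), move window start to 4
  Position 4 ('f'): window [4,4] length 1
  Position 5 ('f'): repeat (last at 4), move window start to 5
  Position 5 ('f'): window [5,5] length 1
  Position 6 ('b'): window [5,6] length 2
Longest substring with no repeats: "fgc" with length 3

3


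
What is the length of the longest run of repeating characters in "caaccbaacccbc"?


Input: "caaccbaacccbc"
Scanning for longest run:
  Position 1 ('a'): new char, reset run to 1
  Position 2 ('a'): continues run of 'a', length=2
  Position 3 ('c'): new char, reset run to 1
  Position 4 ('c'): continues run of 'c', length=2
  Position 5 ('b'): new char, reset run to 1
  Position 6 ('a'): new char, reset run to 1
  Position 7 ('a'): continues run of 'a', length=2
  Position 8 ('c'): new char, reset run to 1
  Position 9 ('c'): continues run of 'c', length=2
  Position 10 ('c'): continues run of 'c', length=3
  Position 11 ('b'): new char, reset run to 1
  Position 12 ('c'): new char, reset run to 1
Longest run: 'c' with length 3

3


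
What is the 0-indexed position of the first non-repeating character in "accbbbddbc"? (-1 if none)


Input: accbbbddbc
Character frequencies:
  'a': 1
  'b': 4
  'c': 3
  'd': 2
Scanning left to right for freq == 1:
  Position 0 ('a'): unique! => answer = 0

0


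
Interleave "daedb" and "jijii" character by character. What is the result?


Interleaving "daedb" and "jijii":
  Position 0: 'd' from first, 'j' from second => "dj"
  Position 1: 'a' from first, 'i' from second => "ai"
  Position 2: 'e' from first, 'j' from second => "ej"
  Position 3: 'd' from first, 'i' from second => "di"
  Position 4: 'b' from first, 'i' from second => "bi"
Result: djaiejdibi

djaiejdibi


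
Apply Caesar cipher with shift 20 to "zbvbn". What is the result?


Caesar cipher: shift "zbvbn" by 20
  'z' (pos 25) + 20 = pos 19 = 't'
  'b' (pos 1) + 20 = pos 21 = 'v'
  'v' (pos 21) + 20 = pos 15 = 'p'
  'b' (pos 1) + 20 = pos 21 = 'v'
  'n' (pos 13) + 20 = pos 7 = 'h'
Result: tvpvh

tvpvh


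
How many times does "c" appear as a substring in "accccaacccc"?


Searching for "c" in "accccaacccc"
Scanning each position:
  Position 0: "a" => no
  Position 1: "c" => MATCH
  Position 2: "c" => MATCH
  Position 3: "c" => MATCH
  Position 4: "c" => MATCH
  Position 5: "a" => no
  Position 6: "a" => no
  Position 7: "c" => MATCH
  Position 8: "c" => MATCH
  Position 9: "c" => MATCH
  Position 10: "c" => MATCH
Total occurrences: 8

8
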